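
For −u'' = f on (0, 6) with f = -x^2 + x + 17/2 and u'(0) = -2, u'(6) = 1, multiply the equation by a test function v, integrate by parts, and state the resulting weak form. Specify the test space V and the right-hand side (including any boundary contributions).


V = H^1(0, 6) (v unrestricted at boundary; u is determined up to an additive constant); weak form: ∫_0^6 u'v' dx = ∫_0^6 (-x^2 + x + 17/2) v dx + v(6) + 2·v(0) for all v ∈ V.

Multiply both sides by a test function v and integrate from 0 to 6:
  ∫_0^6 −u''(x) v(x) dx = ∫_0^6 f(x) v(x) dx.
Integrate the LHS by parts once:
  ∫_0^6 −u'' v dx = −[u'(x) v(x)]_0^6 + ∫_0^6 u'(x) v'(x) dx.
Thus ∫_0^6 u'(x) v'(x) dx = ∫_0^6 f(x) v(x) dx + [u'(x) v(x)]_0^6.
Choose V so that boundary terms are either known or forced to vanish.
u has inhomogeneous Neumann u'(0) = -2, u'(6) = 1. [u' v]_0^6 = (1)·v(6) − (-2)·v(0) = v(6) + 2·v(0). Take V = H^1(0, 6); boundary term becomes part of RHS.
Weak formulation: find u (satisfying any essential BC) such that ∫_0^6 u'(x) v'(x) dx = ∫_0^6 f v dx + v(6) + 2·v(0) for all v ∈ V (Neumann data are natural BCs: they enter the RHS as boundary terms).
Substituting f(x) = -x^2 + x + 17/2, the right-hand side is ∫_0^6 (-x^2 + x + 17/2) v dx + v(6) + 2·v(0).
Compatibility check (pure Neumann): taking v ≡ 1 ∈ V gives 0 = ∫_0^6 f dx + (1) − (-2), i.e. ∫_0^6 f dx must equal u'(0) − u'(6) = -3. Indeed ∫_0^6 (-x^2 + x + 17/2) dx = -3, so the data are compatible. The solution is then unique only up to an additive constant (fix it e.g. by requiring ∫_0^6 u dx = 0).


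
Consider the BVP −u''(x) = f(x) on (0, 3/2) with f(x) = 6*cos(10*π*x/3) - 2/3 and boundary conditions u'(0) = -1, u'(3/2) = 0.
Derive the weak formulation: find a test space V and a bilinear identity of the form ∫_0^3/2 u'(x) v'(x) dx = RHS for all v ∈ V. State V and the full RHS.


V = H^1(0, 3/2) (v unrestricted at boundary; u is determined up to an additive constant); weak form: ∫_0^3/2 u'v' dx = ∫_0^3/2 (6*cos(10*π*x/3) - 2/3) v dx + v(0) for all v ∈ V.

Multiply both sides by a test function v and integrate from 0 to 3/2:
  ∫_0^3/2 −u''(x) v(x) dx = ∫_0^3/2 f(x) v(x) dx.
Integrate the LHS by parts once:
  ∫_0^3/2 −u'' v dx = −[u'(x) v(x)]_0^3/2 + ∫_0^3/2 u'(x) v'(x) dx.
Thus ∫_0^3/2 u'(x) v'(x) dx = ∫_0^3/2 f(x) v(x) dx + [u'(x) v(x)]_0^3/2.
Choose V so that boundary terms are either known or forced to vanish.
u has inhomogeneous Neumann u'(0) = -1, u'(3/2) = 0. [u' v]_0^3/2 = (0)·v(3/2) − (-1)·v(0) = v(0). Take V = H^1(0, 3/2); boundary term becomes part of RHS.
Weak formulation: find u (satisfying any essential BC) such that ∫_0^3/2 u'(x) v'(x) dx = ∫_0^3/2 f v dx + v(0) for all v ∈ V (Neumann data are natural BCs: they enter the RHS as boundary terms).
Substituting f(x) = 6*cos(10*π*x/3) - 2/3, the right-hand side is ∫_0^3/2 (6*cos(10*π*x/3) - 2/3) v dx + v(0).
Compatibility check (pure Neumann): taking v ≡ 1 ∈ V gives 0 = ∫_0^3/2 f dx + (0) − (-1), i.e. ∫_0^3/2 f dx must equal u'(0) − u'(3/2) = -1. Indeed ∫_0^3/2 (6*cos(10*π*x/3) - 2/3) dx = -1, so the data are compatible. The solution is then unique only up to an additive constant (fix it e.g. by requiring ∫_0^3/2 u dx = 0).


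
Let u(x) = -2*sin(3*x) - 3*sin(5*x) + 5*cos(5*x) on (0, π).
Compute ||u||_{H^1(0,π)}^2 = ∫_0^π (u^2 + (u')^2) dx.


||u||_{H^1(0,π)}^2 = 462*π

u'(x) = -25*sin(5*x) - 6*cos(3*x) - 15*cos(5*x).
Expand u² and (u')² and integrate term by term on (0, π), using: for integers n ≥ 1, ∫_0^π sin²(nx) dx = ∫_0^π cos²(nx) dx = π/2; for n ≠ n', ∫_0^π sin(nx)sin(n'x) dx = ∫_0^π cos(nx)cos(n'x) dx = 0; and by product-to-sum, ∫_0^π sin(nx)cos(n'x) dx = ½∫_0^π [sin((n+n')x) + sin((n−n')x)] dx, which is 0 when n+n' is even and 2n/(n²−n'²) when n+n' is odd (it need not vanish on (0, π)).
  u² squared terms: (-3)²·∫sin(5x)² dx = 9·π/2 = 9*π/2;  (-2)²·∫sin(3x)² dx = 4·π/2 = 2*π;  (5)²·∫cos(5x)² dx = 25·π/2 = 25*π/2.
  u² cross terms: 2·(-3)·(-2)·∫sin(5x)·sin(3x) dx = 12·(0) = 0;  2·(-3)·(5)·∫sin(5x)·cos(5x) dx = -30·(0) = 0;  2·(-2)·(5)·∫sin(3x)·cos(5x) dx = -20·(0) = 0.
  So ∫_0^π u² dx = 9*π/2 + 2*π + 25*π/2 + 0 + 0 + 0 = 19*π.
  (u')² squared terms: (-25)²·∫sin(5x)² dx = 625·π/2 = 625*π/2;  (-15)²·∫cos(5x)² dx = 225·π/2 = 225*π/2;  (-6)²·∫cos(3x)² dx = 36·π/2 = 18*π.
  (u')² cross terms: 2·(-25)·(-15)·∫sin(5x)·cos(5x) dx = 750·(0) = 0;  2·(-25)·(-6)·∫sin(5x)·cos(3x) dx = 300·(0) = 0;  2·(-15)·(-6)·∫cos(5x)·cos(3x) dx = 180·(0) = 0.
  So ∫_0^π (u')² dx = 625*π/2 + 225*π/2 + 18*π + 0 + 0 + 0 = 443*π.
||u||_{H^1}^2 = (19*π) + (443*π) = 462*π.


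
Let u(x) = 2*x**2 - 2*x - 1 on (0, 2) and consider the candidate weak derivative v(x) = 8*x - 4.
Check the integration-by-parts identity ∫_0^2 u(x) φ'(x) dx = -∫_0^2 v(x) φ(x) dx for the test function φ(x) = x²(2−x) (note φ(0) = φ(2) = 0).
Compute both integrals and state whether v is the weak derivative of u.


LHS = -56/15, RHS = -112/15. No, v is not the weak derivative of u.

u(x) = 2*x**2 - 2*x - 1, classical derivative u'(x) = 4*x - 2.
φ(x) = x²(2−x), so φ'(x) = x*(4 - 3*x).
Note φ(0) = φ(2) = 0, so the boundary term u·φ vanishes.
LHS = ∫_0^2 u(x) φ'(x) dx = ∫_0^2 (-6*x^4 + 14*x^3 - 5*x^2 - 4*x) dx. Term by term:
  ∫_0^2 -6*x^4 dx = -192/5;  ∫_0^2 14*x^3 dx = 56;  ∫_0^2 -5*x^2 dx = -40/3;
  ∫_0^2 -4*x dx = -8.
Sum: -192/5 + 56 − 40/3 − 8 = -56/15.
So LHS = -56/15.
∫_0^2 v(x) φ(x) dx = ∫_0^2 (-8*x^4 + 20*x^3 - 8*x^2) dx. Term by term:
  ∫_0^2 -8*x^4 dx = -256/5;  ∫_0^2 20*x^3 dx = 80;  ∫_0^2 -8*x^2 dx = -64/3.
Sum: -256/5 + 80 − 64/3 = 112/15.
So RHS = -∫_0^2 v(x) φ(x) dx = -112/15.
LHS − RHS = 56/15 ≠ 0, so the identity fails.
(For a valid weak derivative the identity must hold for EVERY test function, in particular this one. The failure shows v is NOT the weak derivative of u.)
Correct weak derivative would be u'(x) = 4*x - 2.


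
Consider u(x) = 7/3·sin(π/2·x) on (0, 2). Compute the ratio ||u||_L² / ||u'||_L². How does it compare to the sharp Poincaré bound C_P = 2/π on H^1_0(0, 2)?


||u||_L² / ||u'||_L² = 2/π = C_P.

u(x) = 7/3·sin(π/2·x), so u'(x) = 7*π*cos(π*x/2)/6.
Writing u(x) = A·sin(kπx/L) with A = 7/3 and k = 1, use ∫_0^L sin²(kπx/L) dx = L/2 and ∫_0^L cos²(kπx/L) dx = L/2.
u² = 49/9·sin²(π/2·x) and (u')² = 49*π^2/36·cos²(π/2·x), and each of sin², cos² integrates to L/2 = 1 over (0, 2).
∫_0^2 u² dx = 49/9, so ||u||_L² = 7/3.
∫_0^2 (u')² dx = 49*π^2/36, so ||u'||_L² = 7*π/6.
Ratio ||u||_L² / ||u'||_L² = 2/π.
Sharp Poincaré constant on H^1_0(0, 2) is C_P = L/π = 2/π, achieved by sin(π/2·x).
This is the k = 1 eigenfunction (up to amplitude), so the ratio equals the sharp Poincaré constant exactly.


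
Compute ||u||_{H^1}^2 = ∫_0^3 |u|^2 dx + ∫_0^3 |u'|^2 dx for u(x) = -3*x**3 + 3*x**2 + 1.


||u||_{H^1}^2 = 42999/14

The H^1 norm (squared) on an interval (0, L) is
  ||u||_{H^1}^2 = ∫_0^L u(x)^2 dx + ∫_0^L u'(x)^2 dx.
Compute u'(x) = -9*x**2 + 6*x.
Then u(x)^2 = 9*x**6 - 18*x**5 + 9*x**4 - 6*x**3 + 6*x**2 + 1 and u'(x)^2 = 81*x**4 - 108*x**3 + 36*x**2.
Integrate each monomial from 0 to 3 using ∫_0^3 c·x^n dx = c·3^(n+1)/(n+1):
  ∫_0^3 u(x)^2 dx = ∫_0^3 (9*x^6 - 18*x^5 + 9*x^4 - 6*x^3 + 6*x^2 + 1) dx. Term by term:
    ∫_0^3 9*x^6 dx = 19683/7;  ∫_0^3 -18*x^5 dx = -2187;  ∫_0^3 9*x^4 dx = 2187/5;
    ∫_0^3 -6*x^3 dx = -243/2;  ∫_0^3 6*x^2 dx = 54;  ∫_0^3 1 dx = 3.
  Sum: 19683/7 − 2187 + 2187/5 − 243/2 + 54 + 3 = 69843/70.
  ∫_0^3 u'(x)^2 dx = ∫_0^3 (81*x^4 - 108*x^3 + 36*x^2) dx. Term by term:
    ∫_0^3 81*x^4 dx = 19683/5;  ∫_0^3 -108*x^3 dx = -2187;  ∫_0^3 36*x^2 dx = 324.
  Sum: 19683/5 − 2187 + 324 = 10368/5.
Adding: ||u||_{H^1}^2 = 69843/70 + 10368/5 = 42999/14.


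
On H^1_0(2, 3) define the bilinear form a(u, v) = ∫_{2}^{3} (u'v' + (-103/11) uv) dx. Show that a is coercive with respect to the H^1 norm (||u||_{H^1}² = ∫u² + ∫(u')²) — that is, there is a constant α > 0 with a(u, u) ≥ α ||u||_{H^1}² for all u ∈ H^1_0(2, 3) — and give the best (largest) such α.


α = (-103/11 + π^2)/(1 + π^2)

Coercivity of a(·,·) on H^1_0(2, 3) means a(u, u) ≥ α ||u||_{H^1}² for every u ∈ H^1_0.
The interval has length L = 1, and Poincaré/coercivity depend only on L. Here a(u, u) = ∫(u')² + (-103/11)·∫u².
Here c = -103/11 < 0 with |c| < (π/L)² = π^2, so coercivity still holds. The condition a(u,u) ≥ α||u||_{H^1}² reads (1−α)∫(u')² ≥ (α−c)∫u². Any admissible α is ≤ 1 (rapidly oscillating u have ∫u²/∫(u')² → 0), and α = 1 would force 0 ≥ (1−c)∫u², impossible since c < 1; so 1−α > 0. By the sharp Poincaré inequality on H^1_0 of an interval of length L, ∫(u')² ≥ (π/L)²∫u² with equality for the first sine mode sin(π(x−x₀)/L) (x₀ the left endpoint), so the inequality holds for all u iff (1−α)(π/L)² ≥ α − c, i.e. α ≤ ((π/L)² + c)/((π/L)² + 1) = (1 + c(L/π)²)/(1 + (L/π)²). (Direct route, valid since c ≤ 0: Poincaré gives c∫u² ≥ c(L/π)²∫(u')², so a(u,u) ≥ (1 + c(L/π)²)∫(u')², while ||u||_{H^1}² ≤ (1 + (L/π)²)∫(u')²; dividing yields the same α.) With (π/L)² = π^2 and c = -103/11, the largest admissible constant is α = ((π/L)² + c)/((π/L)² + 1).
Simplifying, α = (-103/11 + π^2)/(1 + π^2).


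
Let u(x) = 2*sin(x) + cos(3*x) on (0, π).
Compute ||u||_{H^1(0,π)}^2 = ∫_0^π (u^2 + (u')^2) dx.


||u||_{H^1(0,π)}^2 = 9*π

u'(x) = -3*sin(3*x) + 2*cos(x).
Expand u² and (u')² and integrate term by term on (0, π), using: for integers n ≥ 1, ∫_0^π sin²(nx) dx = ∫_0^π cos²(nx) dx = π/2; for n ≠ n', ∫_0^π sin(nx)sin(n'x) dx = ∫_0^π cos(nx)cos(n'x) dx = 0; and by product-to-sum, ∫_0^π sin(nx)cos(n'x) dx = ½∫_0^π [sin((n+n')x) + sin((n−n')x)] dx, which is 0 when n+n' is even and 2n/(n²−n'²) when n+n' is odd (it need not vanish on (0, π)).
  u² squared terms: (2)²·∫sin(x)² dx = 4·π/2 = 2*π;  (1)²·∫cos(3x)² dx = 1·π/2 = π/2.
  u² cross terms: 2·(2)·(1)·∫sin(x)·cos(3x) dx = 4·(0) = 0.
  So ∫_0^π u² dx = 2*π + π/2 + 0 = 5*π/2.
  (u')² squared terms: (-3)²·∫sin(3x)² dx = 9·π/2 = 9*π/2;  (2)²·∫cos(x)² dx = 4·π/2 = 2*π.
  (u')² cross terms: 2·(-3)·(2)·∫sin(3x)·cos(x) dx = -12·(0) = 0.
  So ∫_0^π (u')² dx = 9*π/2 + 2*π + 0 = 13*π/2.
||u||_{H^1}^2 = (5*π/2) + (13*π/2) = 9*π.


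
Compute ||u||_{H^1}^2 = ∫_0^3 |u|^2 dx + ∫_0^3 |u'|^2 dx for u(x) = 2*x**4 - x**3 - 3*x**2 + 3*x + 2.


||u||_{H^1}^2 = 560319/35

The H^1 norm (squared) on an interval (0, L) is
  ||u||_{H^1}^2 = ∫_0^L u(x)^2 dx + ∫_0^L u'(x)^2 dx.
Compute u'(x) = 8*x**3 - 3*x**2 - 6*x + 3.
Then u(x)^2 = 4*x**8 - 4*x**7 - 11*x**6 + 18*x**5 + 11*x**4 - 22*x**3 - 3*x**2 + 12*x + 4 and u'(x)^2 = 64*x**6 - 48*x**5 - 87*x**4 + 84*x**3 + 18*x**2 - 36*x + 9.
Integrate each monomial from 0 to 3 using ∫_0^3 c·x^n dx = c·3^(n+1)/(n+1):
  ∫_0^3 u(x)^2 dx = ∫_0^3 (4*x^8 - 4*x^7 - 11*x^6 + 18*x^5 + 11*x^4 - 22*x^3 - 3*x^2 + 12*x + 4) dx. Term by term:
    ∫_0^3 4*x^8 dx = 8748;  ∫_0^3 -4*x^7 dx = -6561/2;  ∫_0^3 -11*x^6 dx = -24057/7;
    ∫_0^3 18*x^5 dx = 2187;  ∫_0^3 11*x^4 dx = 2673/5;  ∫_0^3 -22*x^3 dx = -891/2;
    ∫_0^3 -3*x^2 dx = -27;  ∫_0^3 12*x dx = 54;  ∫_0^3 4 dx = 12.
  Sum: 8748 − 6561/2 − 24057/7 + 2187 + 2673/5 − 891/2 − 27 + 54 + 12 = 152106/35.
  ∫_0^3 u'(x)^2 dx = ∫_0^3 (64*x^6 - 48*x^5 - 87*x^4 + 84*x^3 + 18*x^2 - 36*x + 9) dx. Term by term:
    ∫_0^3 64*x^6 dx = 139968/7;  ∫_0^3 -48*x^5 dx = -5832;  ∫_0^3 -87*x^4 dx = -21141/5;
    ∫_0^3 84*x^3 dx = 1701;  ∫_0^3 18*x^2 dx = 162;  ∫_0^3 -36*x dx = -162;
    ∫_0^3 9 dx = 27.
  Sum: 139968/7 − 5832 − 21141/5 + 1701 + 162 − 162 + 27 = 408213/35.
Adding: ||u||_{H^1}^2 = 152106/35 + 408213/35 = 560319/35.


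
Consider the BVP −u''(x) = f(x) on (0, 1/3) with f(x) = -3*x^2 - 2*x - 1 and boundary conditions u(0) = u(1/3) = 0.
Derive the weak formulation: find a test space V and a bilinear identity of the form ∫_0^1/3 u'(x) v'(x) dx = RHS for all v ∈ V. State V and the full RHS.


V = H^1_0(0, 1/3) (so v(0) = v(1/3) = 0); weak form: ∫_0^1/3 u'v' dx = ∫_0^1/3 (-3*x^2 - 2*x - 1) v dx for all v ∈ V.

Multiply both sides by a test function v and integrate from 0 to 1/3:
  ∫_0^1/3 −u''(x) v(x) dx = ∫_0^1/3 f(x) v(x) dx.
Integrate the LHS by parts once:
  ∫_0^1/3 −u'' v dx = −[u'(x) v(x)]_0^1/3 + ∫_0^1/3 u'(x) v'(x) dx.
Thus ∫_0^1/3 u'(x) v'(x) dx = ∫_0^1/3 f(x) v(x) dx + [u'(x) v(x)]_0^1/3.
Choose V so that boundary terms are either known or forced to vanish.
u is Dirichlet: u(0) = u(1/3) = 0. Let V = H^1_0(0, 1/3); then v(0) = v(1/3) = 0, and [u' v]_0^1/3 = 0.
Weak formulation: find u (satisfying any essential BC) such that ∫_0^1/3 u'(x) v'(x) dx = ∫_0^1/3 f v dx for all v ∈ V.
Substituting f(x) = -3*x^2 - 2*x - 1, the right-hand side is ∫_0^1/3 (-3*x^2 - 2*x - 1) v dx.


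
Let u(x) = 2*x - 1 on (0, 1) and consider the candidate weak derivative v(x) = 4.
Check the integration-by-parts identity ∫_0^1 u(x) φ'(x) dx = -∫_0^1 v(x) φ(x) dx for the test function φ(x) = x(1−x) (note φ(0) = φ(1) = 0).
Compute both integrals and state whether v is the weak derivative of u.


LHS = -1/3, RHS = -2/3. No, v is not the weak derivative of u.

u(x) = 2*x - 1, classical derivative u'(x) = 2.
φ(x) = x(1−x), so φ'(x) = 1 - 2*x.
Note φ(0) = φ(1) = 0, so the boundary term u·φ vanishes.
LHS = ∫_0^1 u(x) φ'(x) dx = ∫_0^1 (-4*x^2 + 4*x - 1) dx. Term by term:
  ∫_0^1 -4*x^2 dx = -4/3;  ∫_0^1 4*x dx = 2;  ∫_0^1 -1 dx = -1.
Sum: -4/3 + 2 − 1 = -1/3.
So LHS = -1/3.
∫_0^1 v(x) φ(x) dx = ∫_0^1 (-4*x^2 + 4*x) dx. Term by term:
  ∫_0^1 -4*x^2 dx = -4/3;  ∫_0^1 4*x dx = 2.
Sum: -4/3 + 2 = 2/3.
So RHS = -∫_0^1 v(x) φ(x) dx = -2/3.
LHS − RHS = 1/3 ≠ 0, so the identity fails.
(For a valid weak derivative the identity must hold for EVERY test function, in particular this one. The failure shows v is NOT the weak derivative of u.)
Correct weak derivative would be u'(x) = 2.


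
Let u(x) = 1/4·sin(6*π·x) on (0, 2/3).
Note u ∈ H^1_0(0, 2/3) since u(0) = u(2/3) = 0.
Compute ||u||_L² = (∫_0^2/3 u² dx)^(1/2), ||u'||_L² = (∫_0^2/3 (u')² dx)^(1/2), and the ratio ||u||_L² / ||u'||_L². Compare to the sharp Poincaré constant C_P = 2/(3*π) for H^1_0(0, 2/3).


||u||_L² / ||u'||_L² = 1/(6*π) < C_P = 2/(3*π).

u(x) = 1/4·sin(6*π·x), so u'(x) = 3*π*cos(6*π*x)/2.
Writing u(x) = A·sin(kπx/L) with A = 1/4 and k = 4, use ∫_0^L sin²(kπx/L) dx = L/2 and ∫_0^L cos²(kπx/L) dx = L/2.
u² = 1/16·sin²(6*π·x) and (u')² = 9*π^2/4·cos²(6*π·x), and each of sin², cos² integrates to L/2 = 1/3 over (0, 2/3).
∫_0^2/3 u² dx = 1/48, so ||u||_L² = sqrt(3)/12.
∫_0^2/3 (u')² dx = 3*π^2/4, so ||u'||_L² = sqrt(3)*π/2.
Ratio ||u||_L² / ||u'||_L² = 1/(6*π).
Sharp Poincaré constant on H^1_0(0, 2/3) is C_P = L/π = 2/(3*π), achieved by sin(3*π/2·x).
This is the k = 4 harmonic; the ratio L/(kπ) is strictly less than C_P = L/π, consistent with the sharp inequality ||u||_L² ≤ C_P ||u'||_L².


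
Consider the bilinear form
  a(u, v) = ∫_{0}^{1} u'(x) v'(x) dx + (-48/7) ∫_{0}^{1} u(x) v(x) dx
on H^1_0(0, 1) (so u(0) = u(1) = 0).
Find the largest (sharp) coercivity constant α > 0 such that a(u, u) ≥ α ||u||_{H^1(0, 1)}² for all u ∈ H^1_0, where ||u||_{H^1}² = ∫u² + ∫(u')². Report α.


α = (-48/7 + π^2)/(1 + π^2)

Coercivity of a(·,·) on H^1_0(0, 1) means a(u, u) ≥ α ||u||_{H^1}² for every u ∈ H^1_0.
The interval has length L = 1, and Poincaré/coercivity depend only on L. Here a(u, u) = ∫(u')² + (-48/7)·∫u².
Here c = -48/7 < 0 with |c| < (π/L)² = π^2, so coercivity still holds. The condition a(u,u) ≥ α||u||_{H^1}² reads (1−α)∫(u')² ≥ (α−c)∫u². Any admissible α is ≤ 1 (rapidly oscillating u have ∫u²/∫(u')² → 0), and α = 1 would force 0 ≥ (1−c)∫u², impossible since c < 1; so 1−α > 0. By the sharp Poincaré inequality on H^1_0 of an interval of length L, ∫(u')² ≥ (π/L)²∫u² with equality for the first sine mode sin(π(x−x₀)/L) (x₀ the left endpoint), so the inequality holds for all u iff (1−α)(π/L)² ≥ α − c, i.e. α ≤ ((π/L)² + c)/((π/L)² + 1) = (1 + c(L/π)²)/(1 + (L/π)²). (Direct route, valid since c ≤ 0: Poincaré gives c∫u² ≥ c(L/π)²∫(u')², so a(u,u) ≥ (1 + c(L/π)²)∫(u')², while ||u||_{H^1}² ≤ (1 + (L/π)²)∫(u')²; dividing yields the same α.) With (π/L)² = π^2 and c = -48/7, the largest admissible constant is α = ((π/L)² + c)/((π/L)² + 1).
Simplifying, α = (-48/7 + π^2)/(1 + π^2).


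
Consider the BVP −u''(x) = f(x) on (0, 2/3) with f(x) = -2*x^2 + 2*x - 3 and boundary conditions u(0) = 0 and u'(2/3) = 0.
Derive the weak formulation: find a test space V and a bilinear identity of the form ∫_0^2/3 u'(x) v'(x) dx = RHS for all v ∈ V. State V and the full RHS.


V = {v ∈ H^1(0, 2/3) : v(0) = 0} (test functions vanish at x = 0 where u is specified); weak form: ∫_0^2/3 u'v' dx = ∫_0^2/3 (-2*x^2 + 2*x - 3) v dx for all v ∈ V.

Multiply both sides by a test function v and integrate from 0 to 2/3:
  ∫_0^2/3 −u''(x) v(x) dx = ∫_0^2/3 f(x) v(x) dx.
Integrate the LHS by parts once:
  ∫_0^2/3 −u'' v dx = −[u'(x) v(x)]_0^2/3 + ∫_0^2/3 u'(x) v'(x) dx.
Thus ∫_0^2/3 u'(x) v'(x) dx = ∫_0^2/3 f(x) v(x) dx + [u'(x) v(x)]_0^2/3.
Choose V so that boundary terms are either known or forced to vanish.
Mixed BC: u(0) = 0 (Dirichlet) and u'(2/3) = 0 (Neumann). Define V = {v ∈ H^1(0, 2/3) : v(0) = 0}. Then [u' v]_0^2/3 = u'(2/3)·v(2/3) − u'(0)·0 = 0.
Weak formulation: find u (satisfying any essential BC) such that ∫_0^2/3 u'(x) v'(x) dx = ∫_0^2/3 f v dx for all v ∈ V (Dirichlet at 0 absorbed into V; the Neumann datum at x = 2/3 is zero, so no boundary term remains).
Substituting f(x) = -2*x^2 + 2*x - 3, the right-hand side is ∫_0^2/3 (-2*x^2 + 2*x - 3) v dx.


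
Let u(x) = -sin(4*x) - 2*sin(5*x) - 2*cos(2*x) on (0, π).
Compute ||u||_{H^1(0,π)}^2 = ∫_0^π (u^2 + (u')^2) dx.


||u||_{H^1(0,π)}^2 = 400/21 + 141*π/2

u'(x) = 4*sin(2*x) - 4*cos(4*x) - 10*cos(5*x).
Expand u² and (u')² and integrate term by term on (0, π), using: for integers n ≥ 1, ∫_0^π sin²(nx) dx = ∫_0^π cos²(nx) dx = π/2; for n ≠ n', ∫_0^π sin(nx)sin(n'x) dx = ∫_0^π cos(nx)cos(n'x) dx = 0; and by product-to-sum, ∫_0^π sin(nx)cos(n'x) dx = ½∫_0^π [sin((n+n')x) + sin((n−n')x)] dx, which is 0 when n+n' is even and 2n/(n²−n'²) when n+n' is odd (it need not vanish on (0, π)).
  u² squared terms: (-1)²·∫sin(4x)² dx = 1·π/2 = π/2;  (-2)²·∫cos(2x)² dx = 4·π/2 = 2*π;  (-2)²·∫sin(5x)² dx = 4·π/2 = 2*π.
  u² cross terms: 2·(-1)·(-2)·∫sin(4x)·cos(2x) dx = 4·(0) = 0;  2·(-1)·(-2)·∫sin(4x)·sin(5x) dx = 4·(0) = 0;  2·(-2)·(-2)·∫cos(2x)·sin(5x) dx = 8·(10/21) = 80/21.
  So ∫_0^π u² dx = π/2 + 2*π + 2*π + 0 + 0 + 80/21 = 80/21 + 9*π/2.
  (u')² squared terms: (-10)²·∫cos(5x)² dx = 100·π/2 = 50*π;  (-4)²·∫cos(4x)² dx = 16·π/2 = 8*π;  (4)²·∫sin(2x)² dx = 16·π/2 = 8*π.
  (u')² cross terms: 2·(-10)·(-4)·∫cos(5x)·cos(4x) dx = 80·(0) = 0;  2·(-10)·(4)·∫cos(5x)·sin(2x) dx = -80·(-4/21) = 320/21;  2·(-4)·(4)·∫cos(4x)·sin(2x) dx = -32·(0) = 0.
  So ∫_0^π (u')² dx = 50*π + 8*π + 8*π + 0 + 320/21 + 0 = 320/21 + 66*π.
||u||_{H^1}^2 = (80/21 + 9*π/2) + (320/21 + 66*π) = 400/21 + 141*π/2.


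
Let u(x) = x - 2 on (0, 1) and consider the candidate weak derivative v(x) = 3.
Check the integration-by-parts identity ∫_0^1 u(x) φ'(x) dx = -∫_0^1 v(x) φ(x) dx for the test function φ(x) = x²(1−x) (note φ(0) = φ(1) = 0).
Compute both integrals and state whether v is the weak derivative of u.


LHS = -1/12, RHS = -1/4. No, v is not the weak derivative of u.

u(x) = x - 2, classical derivative u'(x) = 1.
φ(x) = x²(1−x), so φ'(x) = x*(2 - 3*x).
Note φ(0) = φ(1) = 0, so the boundary term u·φ vanishes.
LHS = ∫_0^1 u(x) φ'(x) dx = ∫_0^1 (-3*x^3 + 8*x^2 - 4*x) dx. Term by term:
  ∫_0^1 -3*x^3 dx = -3/4;  ∫_0^1 8*x^2 dx = 8/3;  ∫_0^1 -4*x dx = -2.
Sum: -3/4 + 8/3 − 2 = -1/12.
So LHS = -1/12.
∫_0^1 v(x) φ(x) dx = ∫_0^1 (-3*x^3 + 3*x^2) dx. Term by term:
  ∫_0^1 -3*x^3 dx = -3/4;  ∫_0^1 3*x^2 dx = 1.
Sum: -3/4 + 1 = 1/4.
So RHS = -∫_0^1 v(x) φ(x) dx = -1/4.
LHS − RHS = 1/6 ≠ 0, so the identity fails.
(For a valid weak derivative the identity must hold for EVERY test function, in particular this one. The failure shows v is NOT the weak derivative of u.)
Correct weak derivative would be u'(x) = 1.


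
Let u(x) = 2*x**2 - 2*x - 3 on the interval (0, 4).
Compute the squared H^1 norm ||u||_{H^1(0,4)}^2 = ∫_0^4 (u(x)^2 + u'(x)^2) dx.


||u||_{H^1}^2 = 7468/15

The H^1 norm (squared) on an interval (0, L) is
  ||u||_{H^1}^2 = ∫_0^L u(x)^2 dx + ∫_0^L u'(x)^2 dx.
Compute u'(x) = 4*x - 2.
Then u(x)^2 = 4*x**4 - 8*x**3 - 8*x**2 + 12*x + 9 and u'(x)^2 = 16*x**2 - 16*x + 4.
Integrate each monomial from 0 to 4 using ∫_0^4 c·x^n dx = c·4^(n+1)/(n+1):
  ∫_0^4 u(x)^2 dx = ∫_0^4 (4*x^4 - 8*x^3 - 8*x^2 + 12*x + 9) dx. Term by term:
    ∫_0^4 4*x^4 dx = 4096/5;  ∫_0^4 -8*x^3 dx = -512;  ∫_0^4 -8*x^2 dx = -512/3;
    ∫_0^4 12*x dx = 96;  ∫_0^4 9 dx = 36.
  Sum: 4096/5 − 512 − 512/3 + 96 + 36 = 4028/15.
  ∫_0^4 u'(x)^2 dx = ∫_0^4 (16*x^2 - 16*x + 4) dx. Term by term:
    ∫_0^4 16*x^2 dx = 1024/3;  ∫_0^4 -16*x dx = -128;  ∫_0^4 4 dx = 16.
  Sum: 1024/3 − 128 + 16 = 688/3.
Adding: ||u||_{H^1}^2 = 4028/15 + 688/3 = 7468/15.


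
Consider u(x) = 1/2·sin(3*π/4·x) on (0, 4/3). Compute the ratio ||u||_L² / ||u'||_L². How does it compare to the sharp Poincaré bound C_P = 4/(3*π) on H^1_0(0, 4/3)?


||u||_L² / ||u'||_L² = 4/(3*π) = C_P.

u(x) = 1/2·sin(3*π/4·x), so u'(x) = 3*π*cos(3*π*x/4)/8.
Writing u(x) = A·sin(kπx/L) with A = 1/2 and k = 1, use ∫_0^L sin²(kπx/L) dx = L/2 and ∫_0^L cos²(kπx/L) dx = L/2.
u² = 1/4·sin²(3*π/4·x) and (u')² = 9*π^2/64·cos²(3*π/4·x), and each of sin², cos² integrates to L/2 = 2/3 over (0, 4/3).
∫_0^4/3 u² dx = 1/6, so ||u||_L² = sqrt(6)/6.
∫_0^4/3 (u')² dx = 3*π^2/32, so ||u'||_L² = sqrt(6)*π/8.
Ratio ||u||_L² / ||u'||_L² = 4/(3*π).
Sharp Poincaré constant on H^1_0(0, 4/3) is C_P = L/π = 4/(3*π), achieved by sin(3*π/4·x).
This is the k = 1 eigenfunction (up to amplitude), so the ratio equals the sharp Poincaré constant exactly.


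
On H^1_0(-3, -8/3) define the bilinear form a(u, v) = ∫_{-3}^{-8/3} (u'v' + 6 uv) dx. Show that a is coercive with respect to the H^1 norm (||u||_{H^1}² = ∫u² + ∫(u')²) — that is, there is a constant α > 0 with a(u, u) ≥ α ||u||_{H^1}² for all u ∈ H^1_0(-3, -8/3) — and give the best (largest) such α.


α = 1

Coercivity of a(·,·) on H^1_0(-3, -8/3) means a(u, u) ≥ α ||u||_{H^1}² for every u ∈ H^1_0.
The interval has length L = 1/3, and Poincaré/coercivity depend only on L. Here a(u, u) = ∫(u')² + (6)·∫u².
Here c = 6 ≥ 1, so a(u,u) = ∫(u')² + c∫u² ≥ ∫(u')² + ∫u² = ||u||_{H^1}², i.e. α = 1 works. No larger α is possible: a(u,u) ≥ α||u||_{H^1}² means (1−α)∫(u')² ≥ (α−c)∫u², and for the modes u_n = sin(nπ(x−x₀)/L) (x₀ the left endpoint) one has ∫u_n²/∫(u_n')² = (L/(nπ))² → 0, so a(u_n,u_n)/||u_n||_{H^1}² → 1. Hence the optimal constant is α = 1.
Therefore α = 1.


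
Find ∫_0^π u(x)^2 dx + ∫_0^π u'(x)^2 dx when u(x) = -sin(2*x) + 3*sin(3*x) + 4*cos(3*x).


||u||_{H^1(0,π)}^2 = 64 + 255*π/2

u'(x) = -12*sin(3*x) - 2*cos(2*x) + 9*cos(3*x).
Expand u² and (u')² and integrate term by term on (0, π), using: for integers n ≥ 1, ∫_0^π sin²(nx) dx = ∫_0^π cos²(nx) dx = π/2; for n ≠ n', ∫_0^π sin(nx)sin(n'x) dx = ∫_0^π cos(nx)cos(n'x) dx = 0; and by product-to-sum, ∫_0^π sin(nx)cos(n'x) dx = ½∫_0^π [sin((n+n')x) + sin((n−n')x)] dx, which is 0 when n+n' is even and 2n/(n²−n'²) when n+n' is odd (it need not vanish on (0, π)).
  u² squared terms: (-1)²·∫sin(2x)² dx = 1·π/2 = π/2;  (3)²·∫sin(3x)² dx = 9·π/2 = 9*π/2;  (4)²·∫cos(3x)² dx = 16·π/2 = 8*π.
  u² cross terms: 2·(-1)·(3)·∫sin(2x)·sin(3x) dx = -6·(0) = 0;  2·(-1)·(4)·∫sin(2x)·cos(3x) dx = -8·(-4/5) = 32/5;  2·(3)·(4)·∫sin(3x)·cos(3x) dx = 24·(0) = 0.
  So ∫_0^π u² dx = π/2 + 9*π/2 + 8*π + 0 + 32/5 + 0 = 32/5 + 13*π.
  (u')² squared terms: (-12)²·∫sin(3x)² dx = 144·π/2 = 72*π;  (-2)²·∫cos(2x)² dx = 4·π/2 = 2*π;  (9)²·∫cos(3x)² dx = 81·π/2 = 81*π/2.
  (u')² cross terms: 2·(-12)·(-2)·∫sin(3x)·cos(2x) dx = 48·(6/5) = 288/5;  2·(-12)·(9)·∫sin(3x)·cos(3x) dx = -216·(0) = 0;  2·(-2)·(9)·∫cos(2x)·cos(3x) dx = -36·(0) = 0.
  So ∫_0^π (u')² dx = 72*π + 2*π + 81*π/2 + 288/5 + 0 + 0 = 288/5 + 229*π/2.
||u||_{H^1}^2 = (32/5 + 13*π) + (288/5 + 229*π/2) = 64 + 255*π/2.


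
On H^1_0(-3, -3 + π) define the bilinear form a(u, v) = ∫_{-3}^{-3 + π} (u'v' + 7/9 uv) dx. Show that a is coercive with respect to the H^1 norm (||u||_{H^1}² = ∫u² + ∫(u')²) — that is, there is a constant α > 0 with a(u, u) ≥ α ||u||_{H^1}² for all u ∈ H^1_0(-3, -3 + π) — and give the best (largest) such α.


α = 8/9

Coercivity of a(·,·) on H^1_0(-3, -3 + π) means a(u, u) ≥ α ||u||_{H^1}² for every u ∈ H^1_0.
The interval has length L = π, and Poincaré/coercivity depend only on L. Here a(u, u) = ∫(u')² + (7/9)·∫u².
Here 0 < c = 7/9 < 1. The condition a(u,u) ≥ α||u||_{H^1}² reads (1−α)∫(u')² ≥ (α−c)∫u². Any admissible α is ≤ 1 (rapidly oscillating u have ∫u²/∫(u')² → 0), and α = 1 would force 0 ≥ (1−c)∫u², impossible since c < 1; so 1−α > 0. By the sharp Poincaré inequality on H^1_0 of an interval of length L, ∫(u')² ≥ (π/L)²∫u² with equality for the first sine mode sin(π(x−x₀)/L) (x₀ the left endpoint), so the inequality holds for all u iff (1−α)(π/L)² ≥ α − c, i.e. α ≤ ((π/L)² + c)/((π/L)² + 1) = (1 + c(L/π)²)/(1 + (L/π)²). With (π/L)² = 1 and c = 7/9, the largest admissible constant is α = ((π/L)² + c)/((π/L)² + 1).
Simplifying, α = 8/9.


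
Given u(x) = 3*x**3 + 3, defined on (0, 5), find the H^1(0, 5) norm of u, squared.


||u||_{H^1}^2 = 2155005/14

The H^1 norm (squared) on an interval (0, L) is
  ||u||_{H^1}^2 = ∫_0^L u(x)^2 dx + ∫_0^L u'(x)^2 dx.
Compute u'(x) = 9*x**2.
Then u(x)^2 = 9*x**6 + 18*x**3 + 9 and u'(x)^2 = 81*x**4.
Integrate each monomial from 0 to 5 using ∫_0^5 c·x^n dx = c·5^(n+1)/(n+1):
  ∫_0^5 u(x)^2 dx = ∫_0^5 (9*x^6 + 18*x^3 + 9) dx. Term by term:
    ∫_0^5 9*x^6 dx = 703125/7;  ∫_0^5 18*x^3 dx = 5625/2;  ∫_0^5 9 dx = 45.
  Sum: 703125/7 + 5625/2 + 45 = 1446255/14.
  ∫_0^5 u'(x)^2 dx = ∫_0^5 (81*x^4) dx. Term by term:
    ∫_0^5 81*x^4 dx = 50625.
Adding: ||u||_{H^1}^2 = 1446255/14 + 50625 = 2155005/14.


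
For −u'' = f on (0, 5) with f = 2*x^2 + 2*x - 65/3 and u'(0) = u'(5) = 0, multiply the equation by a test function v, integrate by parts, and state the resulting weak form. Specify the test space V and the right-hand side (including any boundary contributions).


V = H^1(0, 5) (no boundary constraint on v; u is determined up to an additive constant); weak form: ∫_0^5 u'v' dx = ∫_0^5 (2*x^2 + 2*x - 65/3) v dx for all v ∈ V.

Multiply both sides by a test function v and integrate from 0 to 5:
  ∫_0^5 −u''(x) v(x) dx = ∫_0^5 f(x) v(x) dx.
Integrate the LHS by parts once:
  ∫_0^5 −u'' v dx = −[u'(x) v(x)]_0^5 + ∫_0^5 u'(x) v'(x) dx.
Thus ∫_0^5 u'(x) v'(x) dx = ∫_0^5 f(x) v(x) dx + [u'(x) v(x)]_0^5.
Choose V so that boundary terms are either known or forced to vanish.
u has homogeneous Neumann: u'(0) = u'(5) = 0. So [u' v]_0^5 = 0·v(5) − 0·v(0) = 0 for any v; take V = H^1(0, 5).
Weak formulation: find u (satisfying any essential BC) such that ∫_0^5 u'(x) v'(x) dx = ∫_0^5 f v dx for all v ∈ V (homogeneous Neumann, so boundary terms vanish).
Substituting f(x) = 2*x^2 + 2*x - 65/3, the right-hand side is ∫_0^5 (2*x^2 + 2*x - 65/3) v dx.
Compatibility check (pure Neumann): taking v ≡ 1 ∈ V gives 0 = ∫_0^5 f dx + (0) − (0), i.e. ∫_0^5 f dx must equal u'(0) − u'(5) = 0. Indeed ∫_0^5 (2*x^2 + 2*x - 65/3) dx = 0, so the data are compatible. The solution is then unique only up to an additive constant (fix it e.g. by requiring ∫_0^5 u dx = 0).


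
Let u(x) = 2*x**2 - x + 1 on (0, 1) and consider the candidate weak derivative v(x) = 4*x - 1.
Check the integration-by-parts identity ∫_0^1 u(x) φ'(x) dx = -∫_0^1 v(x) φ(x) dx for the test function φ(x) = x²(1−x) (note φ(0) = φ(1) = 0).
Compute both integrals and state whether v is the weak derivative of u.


LHS = -7/60, RHS = -7/60. Yes, v = u' weakly.

u(x) = 2*x**2 - x + 1, classical derivative u'(x) = 4*x - 1.
φ(x) = x²(1−x), so φ'(x) = x*(2 - 3*x).
Note φ(0) = φ(1) = 0, so the boundary term u·φ vanishes.
LHS = ∫_0^1 u(x) φ'(x) dx = ∫_0^1 (-6*x^4 + 7*x^3 - 5*x^2 + 2*x) dx. Term by term:
  ∫_0^1 -6*x^4 dx = -6/5;  ∫_0^1 7*x^3 dx = 7/4;  ∫_0^1 -5*x^2 dx = -5/3;
  ∫_0^1 2*x dx = 1.
Sum: -6/5 + 7/4 − 5/3 + 1 = -7/60.
So LHS = -7/60.
∫_0^1 v(x) φ(x) dx = ∫_0^1 (-4*x^4 + 5*x^3 - x^2) dx. Term by term:
  ∫_0^1 -4*x^4 dx = -4/5;  ∫_0^1 5*x^3 dx = 5/4;  ∫_0^1 -x^2 dx = -1/3.
Sum: -4/5 + 5/4 − 1/3 = 7/60.
So RHS = -∫_0^1 v(x) φ(x) dx = -7/60.
LHS = RHS, so the identity holds for this test φ.
Moreover u is smooth here and v(x) = u'(x) = 4*x - 1 pointwise, so the identity holds for every test function. Hence v is the weak derivative of u.


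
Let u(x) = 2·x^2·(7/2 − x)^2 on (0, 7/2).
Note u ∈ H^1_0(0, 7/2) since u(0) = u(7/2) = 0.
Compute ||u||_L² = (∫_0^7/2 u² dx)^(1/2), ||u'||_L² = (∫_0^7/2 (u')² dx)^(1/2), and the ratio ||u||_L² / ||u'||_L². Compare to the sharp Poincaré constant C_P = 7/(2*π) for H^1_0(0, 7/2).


||u||_L² / ||u'||_L² = 7*sqrt(3)/12 < C_P = 7/(2*π).

u(x) = 2·x^2·(7/2 − x)^2, so u'(x) = x*(2*x - 7)*(4*x - 7).
u(x) = 2·x^2·(7/2 − x)^2 vanishes at x = 0 and x = 7/2, so u ∈ H^1_0(0, 7/2). Differentiate via the product rule and integrate the resulting polynomials term by term.
  ∫_0^7/2 u² dx = ∫_0^7/2 (4*x^8 - 56*x^7 + 294*x^6 - 686*x^5 + 2401*x^4/4) dx. Term by term:
    ∫_0^7/2 4*x^8 dx = 40353607/1152;  ∫_0^7/2 -56*x^7 dx = -40353607/256;  ∫_0^7/2 294*x^6 dx = 17294403/64;
    ∫_0^7/2 -686*x^5 dx = -40353607/192;  ∫_0^7/2 2401*x^4/4 dx = 40353607/640.
  Sum: 40353607/1152 − 40353607/256 + 17294403/64 − 40353607/192 + 40353607/640 = 5764801/11520.
  ∫_0^7/2 (u')² dx = ∫_0^7/2 (64*x^6 - 672*x^5 + 2548*x^4 - 4116*x^3 + 2401*x^2) dx. Term by term:
    ∫_0^7/2 64*x^6 dx = 117649/2;  ∫_0^7/2 -672*x^5 dx = -823543/4;  ∫_0^7/2 2548*x^4 dx = 10706059/40;
    ∫_0^7/2 -4116*x^3 dx = -2470629/16;  ∫_0^7/2 2401*x^2 dx = 823543/24.
  Sum: 117649/2 − 823543/4 + 10706059/40 − 2470629/16 + 823543/24 = 117649/240.
∫_0^7/2 u² dx = 5764801/11520, so ||u||_L² = 2401*sqrt(5)/240.
∫_0^7/2 (u')² dx = 117649/240, so ||u'||_L² = 343*sqrt(15)/60.
Ratio ||u||_L² / ||u'||_L² = 7*sqrt(3)/12.
Sharp Poincaré constant on H^1_0(0, 7/2) is C_P = L/π = 7/(2*π), achieved by sin(2*π/7·x).
A polynomial bump cannot attain the sharp Poincaré constant (only the first sine eigenfunction does), so the ratio is strictly less than C_P, consistent with ||u||_L² ≤ C_P ||u'||_L².


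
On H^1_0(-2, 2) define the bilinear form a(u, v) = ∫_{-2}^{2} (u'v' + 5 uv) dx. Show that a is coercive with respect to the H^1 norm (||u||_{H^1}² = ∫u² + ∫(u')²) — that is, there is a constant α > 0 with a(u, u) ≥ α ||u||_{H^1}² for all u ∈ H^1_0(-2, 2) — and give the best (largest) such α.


α = 1

Coercivity of a(·,·) on H^1_0(-2, 2) means a(u, u) ≥ α ||u||_{H^1}² for every u ∈ H^1_0.
The interval has length L = 4, and Poincaré/coercivity depend only on L. Here a(u, u) = ∫(u')² + (5)·∫u².
Here c = 5 ≥ 1, so a(u,u) = ∫(u')² + c∫u² ≥ ∫(u')² + ∫u² = ||u||_{H^1}², i.e. α = 1 works. No larger α is possible: a(u,u) ≥ α||u||_{H^1}² means (1−α)∫(u')² ≥ (α−c)∫u², and for the modes u_n = sin(nπ(x−x₀)/L) (x₀ the left endpoint) one has ∫u_n²/∫(u_n')² = (L/(nπ))² → 0, so a(u_n,u_n)/||u_n||_{H^1}² → 1. Hence the optimal constant is α = 1.
Therefore α = 1.


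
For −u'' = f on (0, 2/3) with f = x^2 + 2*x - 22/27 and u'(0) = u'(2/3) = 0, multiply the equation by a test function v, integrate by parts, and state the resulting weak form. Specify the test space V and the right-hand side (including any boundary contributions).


V = H^1(0, 2/3) (no boundary constraint on v; u is determined up to an additive constant); weak form: ∫_0^2/3 u'v' dx = ∫_0^2/3 (x^2 + 2*x - 22/27) v dx for all v ∈ V.

Multiply both sides by a test function v and integrate from 0 to 2/3:
  ∫_0^2/3 −u''(x) v(x) dx = ∫_0^2/3 f(x) v(x) dx.
Integrate the LHS by parts once:
  ∫_0^2/3 −u'' v dx = −[u'(x) v(x)]_0^2/3 + ∫_0^2/3 u'(x) v'(x) dx.
Thus ∫_0^2/3 u'(x) v'(x) dx = ∫_0^2/3 f(x) v(x) dx + [u'(x) v(x)]_0^2/3.
Choose V so that boundary terms are either known or forced to vanish.
u has homogeneous Neumann: u'(0) = u'(2/3) = 0. So [u' v]_0^2/3 = 0·v(2/3) − 0·v(0) = 0 for any v; take V = H^1(0, 2/3).
Weak formulation: find u (satisfying any essential BC) such that ∫_0^2/3 u'(x) v'(x) dx = ∫_0^2/3 f v dx for all v ∈ V (homogeneous Neumann, so boundary terms vanish).
Substituting f(x) = x^2 + 2*x - 22/27, the right-hand side is ∫_0^2/3 (x^2 + 2*x - 22/27) v dx.
Compatibility check (pure Neumann): taking v ≡ 1 ∈ V gives 0 = ∫_0^2/3 f dx + (0) − (0), i.e. ∫_0^2/3 f dx must equal u'(0) − u'(2/3) = 0. Indeed ∫_0^2/3 (x^2 + 2*x - 22/27) dx = 0, so the data are compatible. The solution is then unique only up to an additive constant (fix it e.g. by requiring ∫_0^2/3 u dx = 0).


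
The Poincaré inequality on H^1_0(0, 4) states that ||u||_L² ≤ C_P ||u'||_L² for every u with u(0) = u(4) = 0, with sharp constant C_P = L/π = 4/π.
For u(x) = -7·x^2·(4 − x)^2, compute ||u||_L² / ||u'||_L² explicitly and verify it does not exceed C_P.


||u||_L² / ||u'||_L² = 2*sqrt(3)/3 < C_P = 4/π.

u(x) = -7·x^2·(4 − x)^2, so u'(x) = 28*x*(-x^2 + 6*x - 8).
u(x) = -7·x^2·(4 − x)^2 vanishes at x = 0 and x = 4, so u ∈ H^1_0(0, 4). Differentiate via the product rule and integrate the resulting polynomials term by term.
  ∫_0^4 u² dx = ∫_0^4 (49*x^8 - 784*x^7 + 4704*x^6 - 12544*x^5 + 12544*x^4) dx. Term by term:
    ∫_0^4 49*x^8 dx = 12845056/9;  ∫_0^4 -784*x^7 dx = -6422528;  ∫_0^4 4704*x^6 dx = 11010048;
    ∫_0^4 -12544*x^5 dx = -25690112/3;  ∫_0^4 12544*x^4 dx = 12845056/5.
  Sum: 12845056/9 − 6422528 + 11010048 − 25690112/3 + 12845056/5 = 917504/45.
  ∫_0^4 (u')² dx = ∫_0^4 (784*x^6 - 9408*x^5 + 40768*x^4 - 75264*x^3 + 50176*x^2) dx. Term by term:
    ∫_0^4 784*x^6 dx = 1835008;  ∫_0^4 -9408*x^5 dx = -6422528;  ∫_0^4 40768*x^4 dx = 41746432/5;
    ∫_0^4 -75264*x^3 dx = -4816896;  ∫_0^4 50176*x^2 dx = 3211264/3.
  Sum: 1835008 − 6422528 + 41746432/5 − 4816896 + 3211264/3 = 229376/15.
∫_0^4 u² dx = 917504/45, so ||u||_L² = 256*sqrt(70)/15.
∫_0^4 (u')² dx = 229376/15, so ||u'||_L² = 128*sqrt(210)/15.
Ratio ||u||_L² / ||u'||_L² = 2*sqrt(3)/3.
Sharp Poincaré constant on H^1_0(0, 4) is C_P = L/π = 4/π, achieved by sin(π/4·x).
A polynomial bump cannot attain the sharp Poincaré constant (only the first sine eigenfunction does), so the ratio is strictly less than C_P, consistent with ||u||_L² ≤ C_P ||u'||_L².


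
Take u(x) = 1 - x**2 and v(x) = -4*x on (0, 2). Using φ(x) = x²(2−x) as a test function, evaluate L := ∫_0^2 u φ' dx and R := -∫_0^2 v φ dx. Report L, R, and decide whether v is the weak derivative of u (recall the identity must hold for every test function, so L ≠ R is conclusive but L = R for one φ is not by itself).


LHS = 16/5, RHS = 32/5. No, v is not the weak derivative of u.

u(x) = 1 - x**2, classical derivative u'(x) = -2*x.
φ(x) = x²(2−x), so φ'(x) = x*(4 - 3*x).
Note φ(0) = φ(2) = 0, so the boundary term u·φ vanishes.
LHS = ∫_0^2 u(x) φ'(x) dx = ∫_0^2 (3*x^4 - 4*x^3 - 3*x^2 + 4*x) dx. Term by term:
  ∫_0^2 3*x^4 dx = 96/5;  ∫_0^2 -4*x^3 dx = -16;  ∫_0^2 -3*x^2 dx = -8;
  ∫_0^2 4*x dx = 8.
Sum: 96/5 − 16 − 8 + 8 = 16/5.
So LHS = 16/5.
∫_0^2 v(x) φ(x) dx = ∫_0^2 (4*x^4 - 8*x^3) dx. Term by term:
  ∫_0^2 4*x^4 dx = 128/5;  ∫_0^2 -8*x^3 dx = -32.
Sum: 128/5 − 32 = -32/5.
So RHS = -∫_0^2 v(x) φ(x) dx = 32/5.
LHS − RHS = -16/5 ≠ 0, so the identity fails.
(For a valid weak derivative the identity must hold for EVERY test function, in particular this one. The failure shows v is NOT the weak derivative of u.)
Correct weak derivative would be u'(x) = -2*x.


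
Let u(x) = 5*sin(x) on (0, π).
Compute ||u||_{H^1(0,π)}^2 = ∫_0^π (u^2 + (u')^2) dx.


||u||_{H^1(0,π)}^2 = 25*π

u'(x) = 5*cos(x).
Expand u² and (u')² and integrate term by term on (0, π), using: for integers n ≥ 1, ∫_0^π sin²(nx) dx = ∫_0^π cos²(nx) dx = π/2; for n ≠ n', ∫_0^π sin(nx)sin(n'x) dx = ∫_0^π cos(nx)cos(n'x) dx = 0; and by product-to-sum, ∫_0^π sin(nx)cos(n'x) dx = ½∫_0^π [sin((n+n')x) + sin((n−n')x)] dx, which is 0 when n+n' is even and 2n/(n²−n'²) when n+n' is odd (it need not vanish on (0, π)).
  u² squared terms: (5)²·∫sin(x)² dx = 25·π/2 = 25*π/2.
  So ∫_0^π u² dx = 25*π/2.
  (u')² squared terms: (5)²·∫cos(x)² dx = 25·π/2 = 25*π/2.
  So ∫_0^π (u')² dx = 25*π/2.
||u||_{H^1}^2 = (25*π/2) + (25*π/2) = 25*π.


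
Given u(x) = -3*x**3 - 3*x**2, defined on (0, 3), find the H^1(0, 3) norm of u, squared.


||u||_{H^1}^2 = 83187/7

The H^1 norm (squared) on an interval (0, L) is
  ||u||_{H^1}^2 = ∫_0^L u(x)^2 dx + ∫_0^L u'(x)^2 dx.
Compute u'(x) = -9*x**2 - 6*x.
Then u(x)^2 = 9*x**6 + 18*x**5 + 9*x**4 and u'(x)^2 = 81*x**4 + 108*x**3 + 36*x**2.
Integrate each monomial from 0 to 3 using ∫_0^3 c·x^n dx = c·3^(n+1)/(n+1):
  ∫_0^3 u(x)^2 dx = ∫_0^3 (9*x^6 + 18*x^5 + 9*x^4) dx. Term by term:
    ∫_0^3 9*x^6 dx = 19683/7;  ∫_0^3 18*x^5 dx = 2187;  ∫_0^3 9*x^4 dx = 2187/5.
  Sum: 19683/7 + 2187 + 2187/5 = 190269/35.
  ∫_0^3 u'(x)^2 dx = ∫_0^3 (81*x^4 + 108*x^3 + 36*x^2) dx. Term by term:
    ∫_0^3 81*x^4 dx = 19683/5;  ∫_0^3 108*x^3 dx = 2187;  ∫_0^3 36*x^2 dx = 324.
  Sum: 19683/5 + 2187 + 324 = 32238/5.
Adding: ||u||_{H^1}^2 = 190269/35 + 32238/5 = 83187/7.


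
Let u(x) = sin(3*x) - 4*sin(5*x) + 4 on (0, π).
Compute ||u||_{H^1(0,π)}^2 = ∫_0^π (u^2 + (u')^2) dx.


||u||_{H^1(0,π)}^2 = -112/15 + 229*π

u'(x) = 3*cos(3*x) - 20*cos(5*x).
Expand u² and (u')² and integrate term by term on (0, π), using: for integers n ≥ 1, ∫_0^π sin²(nx) dx = ∫_0^π cos²(nx) dx = π/2; for n ≠ n', ∫_0^π sin(nx)sin(n'x) dx = ∫_0^π cos(nx)cos(n'x) dx = 0; and by product-to-sum, ∫_0^π sin(nx)cos(n'x) dx = ½∫_0^π [sin((n+n')x) + sin((n−n')x)] dx, which is 0 when n+n' is even and 2n/(n²−n'²) when n+n' is odd (it need not vanish on (0, π)). For the constant mode: ∫_0^π 1 dx = π, ∫_0^π cos(nx) dx = 0, ∫_0^π sin(nx) dx = (1−(−1)^n)/n.
  u² squared terms: (4)²·∫1 dx = 16·π = 16*π;  (-4)²·∫sin(5x)² dx = 16·π/2 = 8*π;  (1)²·∫sin(3x)² dx = 1·π/2 = π/2.
  u² cross terms: 2·(4)·(-4)·∫1·sin(5x) dx = -32·(2/5) = -64/5;  2·(4)·(1)·∫1·sin(3x) dx = 8·(2/3) = 16/3;  2·(-4)·(1)·∫sin(5x)·sin(3x) dx = -8·(0) = 0.
  So ∫_0^π u² dx = 16*π + 8*π + π/2 − 64/5 + 16/3 + 0 = -112/15 + 49*π/2.
  (u')² squared terms: (-20)²·∫cos(5x)² dx = 400·π/2 = 200*π;  (3)²·∫cos(3x)² dx = 9·π/2 = 9*π/2.
  (u')² cross terms: 2·(-20)·(3)·∫cos(5x)·cos(3x) dx = -120·(0) = 0.
  So ∫_0^π (u')² dx = 200*π + 9*π/2 + 0 = 409*π/2.
||u||_{H^1}^2 = (-112/15 + 49*π/2) + (409*π/2) = -112/15 + 229*π.
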